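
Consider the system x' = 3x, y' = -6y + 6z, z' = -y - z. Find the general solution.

Coefficient matrix A = [[3, 0, 0], [0, -6, 6], [0, -1, -1]].
det(A - λI) = 0 gives eigenvalues λ = -4, 3, -3.
For λ=-4: eigenvector (0,3,1).
For λ=3: eigenvector (1,0,0).
For λ=-3: eigenvector (0,2,1).
General solution: K_1e^(-4t)(0,3,1) + K_2e^(3t)(1,0,0) + K_3e^(-3t)(0,2,1).

x(t) = K_2e^(3t), y(t) = 3K_1e^(-4t) + 2K_3e^(-3t), z(t) = K_1e^(-4t) + K_3e^(-3t)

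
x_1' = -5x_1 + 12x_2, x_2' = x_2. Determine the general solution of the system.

x_1(t) = -K_1e^(-5t) + 2K_2e^(t), x_2(t) = K_2e^(t)

Coefficient matrix A = [[-5, 12], [0, 1]].
Characteristic polynomial det(A - λI) = λ^2 + 4λ - 5 = 0.
Eigenvalues λ = -5, 1.
For λ=-5: (A-λI) row 1 is [0, 12], so an eigenvector is (-1, 0).
For λ=1: (A-λI) row 1 is [-6, 12], so an eigenvector is (2, 1).
General solution: K_1e^(-5t)(-1,0) + K_2e^(t)(2,1).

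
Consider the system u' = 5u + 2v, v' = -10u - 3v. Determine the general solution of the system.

u(t) = K_1e^(t)cos(2t) + K_2e^(t)sin(2t), v(t) = -K_1e^(t)sin(2t) - 2K_1e^(t)cos(2t) - 2K_2e^(t)sin(2t) + K_2e^(t)cos(2t)

Coefficient matrix A = [[5, 2], [-10, -3]].
Characteristic polynomial det(A - λI) = λ^2 - 2λ + 5 = 0.
Eigenvalues λ = 1 ± 2i (complex conjugate pair).
For λ=1+2i: an eigenvector is (1,-2) - i(0,-1) = (1, -2 + i).
A real fundamental pair from Re and Im of e^((1+2i)t)v: X_1 = e^(t)(cos(2t)·(1,-2) + sin(2t)·(0,-1)), X_2 = e^(t)(sin(2t)·(1,-2) - cos(2t)·(0,-1)).
General solution: K_1X_1 + K_2X_2.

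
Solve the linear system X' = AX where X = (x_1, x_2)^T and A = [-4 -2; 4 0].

x_1(t) = -C_1e^(-2t)cos(2t) - C_2e^(-2t)sin(2t), x_2(t) = -C_1e^(-2t)sin(2t) + C_1e^(-2t)cos(2t) + C_2e^(-2t)sin(2t) + C_2e^(-2t)cos(2t)

Coefficient matrix A = [[-4, -2], [4, 0]].
Characteristic polynomial det(A - λI) = λ^2 + 4λ + 8 = 0.
Eigenvalues λ = -2 ± 2i (complex conjugate pair).
For λ=-2+2i: an eigenvector is (-1,1) - i(0,-1) = (-1, 1 + i).
A real fundamental pair from Re and Im of e^((-2+2i)t)v: X_1 = e^(-2t)(cos(2t)·(-1,1) + sin(2t)·(0,-1)), X_2 = e^(-2t)(sin(2t)·(-1,1) - cos(2t)·(0,-1)).
General solution: C_1X_1 + C_2X_2.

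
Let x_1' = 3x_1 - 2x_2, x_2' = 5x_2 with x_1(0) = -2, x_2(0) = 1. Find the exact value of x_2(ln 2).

A = [[3,-2],[0,5]]; eigenvalues λ = 3, 5.
Eigenvectors: (1,0) for λ=3, (-1,1) for λ=5.
From the initial condition, c_1 = -1, c_2 = 1.
x_2(ln 2) = (-1)(2^3)(0) + (1)(2^5)(1) = 32.

32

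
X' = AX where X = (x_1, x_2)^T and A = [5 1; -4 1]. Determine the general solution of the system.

x_1(t) = -c_1e^(3t) - c_2te^(3t) - c_2e^(3t), x_2(t) = 2c_1e^(3t) + 2c_2te^(3t) + c_2e^(3t)

Coefficient matrix A = [[5, 1], [-4, 1]].
Characteristic polynomial det(A - λI) = λ^2 - 6λ + 9 = 0.
Single eigenvalue λ = 3 with algebraic multiplicity 2.
Eigenvector v = (-1,2); generalized eigenvector w with (A-λI)w=v is (-1,1).
General solution: e^(3t)[c_1·v + c_2·(t·v + w)].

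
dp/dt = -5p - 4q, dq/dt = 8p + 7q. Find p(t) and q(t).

Coefficient matrix A = [[-5, -4], [8, 7]].
Characteristic polynomial det(A - λI) = λ^2 - 2λ - 3 = 0.
Eigenvalues λ = 3, -1.
For λ=3: (A-λI) row 1 is [-8, -4], so an eigenvector is (-1, 2).
For λ=-1: (A-λI) row 1 is [-4, -4], so an eigenvector is (-1, 1).
General solution: C_1e^(3t)(-1,2) + C_2e^(-t)(-1,1).

p(t) = -C_1e^(3t) - C_2e^(-t), q(t) = 2C_1e^(3t) + C_2e^(-t)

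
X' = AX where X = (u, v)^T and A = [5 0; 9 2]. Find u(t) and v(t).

Coefficient matrix A = [[5, 0], [9, 2]].
Characteristic polynomial det(A - λI) = λ^2 - 7λ + 10 = 0.
Eigenvalues λ = 2, 5.
For λ=2: (A-λI) row 1 is [3, 0], so an eigenvector is (0, 1).
For λ=5: (A-λI) row 2 is [9, -3], so an eigenvector is (-1, -3).
General solution: C_1e^(2t)(0,1) + C_2e^(5t)(-1,-3).

u(t) = -C_2e^(5t), v(t) = C_1e^(2t) - 3C_2e^(5t)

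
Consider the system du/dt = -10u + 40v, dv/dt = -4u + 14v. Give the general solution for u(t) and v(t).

Coefficient matrix A = [[-10, 40], [-4, 14]].
Characteristic polynomial det(A - λI) = λ^2 - 4λ + 20 = 0.
Eigenvalues λ = 2 ± 4i (complex conjugate pair).
For λ=2+4i: an eigenvector is (-1,0) - i(3,1) = (-1 - 3i, 0 - i).
A real fundamental pair from Re and Im of e^((2+4i)t)v: X_1 = e^(2t)(cos(4t)·(-1,0) + sin(4t)·(3,1)), X_2 = e^(2t)(sin(4t)·(-1,0) - cos(4t)·(3,1)).
General solution: C_1X_1 + C_2X_2.

u(t) = 3C_1e^(2t)sin(4t) - C_1e^(2t)cos(4t) - C_2e^(2t)sin(4t) - 3C_2e^(2t)cos(4t), v(t) = C_1e^(2t)sin(4t) - C_2e^(2t)cos(4t)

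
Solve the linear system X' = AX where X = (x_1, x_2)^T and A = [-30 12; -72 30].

Coefficient matrix A = [[-30, 12], [-72, 30]].
Characteristic polynomial det(A - λI) = λ^2 - 36 = 0.
Eigenvalues λ = 6, -6.
For λ=6: (A-λI) row 1 is [-36, 12], so an eigenvector is (1, 3).
For λ=-6: (A-λI) row 1 is [-24, 12], so an eigenvector is (1, 2).
General solution: K_1e^(6t)(1,3) + K_2e^(-6t)(1,2).

x_1(t) = K_1e^(6t) + K_2e^(-6t), x_2(t) = 3K_1e^(6t) + 2K_2e^(-6t)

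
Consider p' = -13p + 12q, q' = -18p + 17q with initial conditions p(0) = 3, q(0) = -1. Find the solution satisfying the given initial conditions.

p(t) = -8e^(5t) + 11e^(-t), q(t) = -12e^(5t) + 11e^(-t)

Coefficient matrix A = [[-13, 12], [-18, 17]].
Characteristic polynomial det(A - λI) = λ^2 - 4λ - 5 = 0.
Eigenvalues λ = -1, 5.
For λ=-1: (A-λI) row 1 is [-12, 12], so an eigenvector is (-1, -1).
For λ=5: (A-λI) row 1 is [-18, 12], so an eigenvector is (2, 3).
General solution: C_1e^(-t)(-1,-1) + C_2e^(5t)(2,3).
Applying p(0)=3, q(0)=-1 gives C_1=-11, C_2=-4.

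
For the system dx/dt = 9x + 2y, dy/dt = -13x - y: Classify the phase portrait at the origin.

unstable spiral

A = [[9,2],[-13,-1]]; det(A-λI) = λ^2 - 8λ + 17.
λ = 4 ± i: positive real part.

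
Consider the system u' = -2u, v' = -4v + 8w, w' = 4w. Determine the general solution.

u(t) = c_1e^(-2t), v(t) = c_2e^(-4t) + c_3e^(4t), w(t) = c_3e^(4t)

Coefficient matrix A = [[-2, 0, 0], [0, -4, 8], [0, 0, 4]].
det(A - λI) = 0 gives eigenvalues λ = -2, -4, 4.
For λ=-2: eigenvector (1,0,0).
For λ=-4: eigenvector (0,1,0).
For λ=4: eigenvector (0,1,1).
General solution: c_1e^(-2t)(1,0,0) + c_2e^(-4t)(0,1,0) + c_3e^(4t)(0,1,1).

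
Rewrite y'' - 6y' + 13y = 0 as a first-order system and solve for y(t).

y(t) = K_1e^(3t)cos(2t) + K_2e^(3t)sin(2t)

Let x_1 = y, x_2 = y'. Then x_1' = x_2 and x_2' = -13x_1 + 6x_2.
A = [[0,1],[-13,6]]; det(A-λI) = λ^2 - 6λ + 13.
Eigenvalues λ = 3 ± 2i.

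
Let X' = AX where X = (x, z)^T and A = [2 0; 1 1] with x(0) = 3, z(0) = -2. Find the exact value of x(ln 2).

A = [[2,0],[1,1]]; eigenvalues λ = 1, 2.
Eigenvectors: (0,-1) for λ=1, (1,1) for λ=2.
From the initial condition, c_1 = 5, c_2 = 3.
x(ln 2) = (5)(2^1)(0) + (3)(2^2)(1) = 12.

12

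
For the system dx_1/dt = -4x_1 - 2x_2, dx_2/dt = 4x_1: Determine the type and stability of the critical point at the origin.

stable spiral

A = [[-4,-2],[4,0]]; det(A-λI) = λ^2 + 4λ + 8.
λ = -2 ± 2i: negative real part.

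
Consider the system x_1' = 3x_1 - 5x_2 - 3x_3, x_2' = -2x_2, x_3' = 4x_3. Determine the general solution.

Coefficient matrix A = [[3, -5, -3], [0, -2, 0], [0, 0, 4]].
det(A - λI) = 0 gives eigenvalues λ = 4, -2, 3.
For λ=4: eigenvector (-3,0,1).
For λ=-2: eigenvector (1,1,0).
For λ=3: eigenvector (1,0,0).
General solution: c_1e^(4t)(-3,0,1) + c_2e^(-2t)(1,1,0) + c_3e^(3t)(1,0,0).

x_1(t) = -3c_1e^(4t) + c_2e^(-2t) + c_3e^(3t), x_2(t) = c_2e^(-2t), x_3(t) = c_1e^(4t)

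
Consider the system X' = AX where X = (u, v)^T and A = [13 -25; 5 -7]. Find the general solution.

Coefficient matrix A = [[13, -25], [5, -7]].
Characteristic polynomial det(A - λI) = λ^2 - 6λ + 34 = 0.
Eigenvalues λ = 3 ± 5i (complex conjugate pair).
For λ=3+5i: an eigenvector is (1,0) - i(2,1) = (1 - 2i, 0 - i).
A real fundamental pair from Re and Im of e^((3+5i)t)v: X_1 = e^(3t)(cos(5t)·(1,0) + sin(5t)·(2,1)), X_2 = e^(3t)(sin(5t)·(1,0) - cos(5t)·(2,1)).
General solution: c_1X_1 + c_2X_2.

u(t) = 2c_1e^(3t)sin(5t) + c_1e^(3t)cos(5t) + c_2e^(3t)sin(5t) - 2c_2e^(3t)cos(5t), v(t) = c_1e^(3t)sin(5t) - c_2e^(3t)cos(5t)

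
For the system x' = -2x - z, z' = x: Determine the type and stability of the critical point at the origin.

A = [[-2,-1],[1,0]]; det(A-λI) = λ^2 + 2λ + 1.
repeated λ = -1 with a single eigenvector.

stable improper node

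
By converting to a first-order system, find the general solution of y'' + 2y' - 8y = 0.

y(t) = C_1e^(-4t) + C_2e^(2t)

Let x_1 = y, x_2 = y'. Then x_1' = x_2 and x_2' = 8x_1 - 2x_2.
A = [[0,1],[8,-2]]; det(A-λI) = λ^2 + 2λ - 8.
Eigenvalues λ = -4, 2 with eigenvectors (1,-4), (1,2).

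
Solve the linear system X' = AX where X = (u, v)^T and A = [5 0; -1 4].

Coefficient matrix A = [[5, 0], [-1, 4]].
Characteristic polynomial det(A - λI) = λ^2 - 9λ + 20 = 0.
Eigenvalues λ = 4, 5.
For λ=4: (A-λI) row 1 is [1, 0], so an eigenvector is (0, 1).
For λ=5: (A-λI) row 2 is [-1, -1], so an eigenvector is (1, -1).
General solution: C_1e^(4t)(0,1) + C_2e^(5t)(1,-1).

u(t) = C_2e^(5t), v(t) = C_1e^(4t) - C_2e^(5t)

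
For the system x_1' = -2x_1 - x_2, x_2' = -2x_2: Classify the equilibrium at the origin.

stable improper node

A = [[-2,-1],[0,-2]]; det(A-λI) = λ^2 + 4λ + 4.
repeated λ = -2 with a single eigenvector.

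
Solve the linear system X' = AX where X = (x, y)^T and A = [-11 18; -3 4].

x(t) = 2C_1e^(-2t) + 3C_2e^(-5t), y(t) = C_1e^(-2t) + C_2e^(-5t)

Coefficient matrix A = [[-11, 18], [-3, 4]].
Characteristic polynomial det(A - λI) = λ^2 + 7λ + 10 = 0.
Eigenvalues λ = -2, -5.
For λ=-2: (A-λI) row 1 is [-9, 18], so an eigenvector is (2, 1).
For λ=-5: (A-λI) row 1 is [-6, 18], so an eigenvector is (3, 1).
General solution: C_1e^(-2t)(2,1) + C_2e^(-5t)(3,1).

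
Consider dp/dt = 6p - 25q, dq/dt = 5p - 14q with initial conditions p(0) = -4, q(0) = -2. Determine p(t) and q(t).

Coefficient matrix A = [[6, -25], [5, -14]].
Characteristic polynomial det(A - λI) = λ^2 + 8λ + 41 = 0.
Eigenvalues λ = -4 ± 5i (complex conjugate pair).
For λ=-4+5i: an eigenvector is (-2,-1) - i(1,0) = (-2 - i, -1).
A real fundamental pair from Re and Im of e^((-4+5i)t)v: X_1 = e^(-4t)(cos(5t)·(-2,-1) + sin(5t)·(1,0)), X_2 = e^(-4t)(sin(5t)·(-2,-1) - cos(5t)·(1,0)).
General solution: C_1X_1 + C_2X_2.
Applying p(0)=-4, q(0)=-2 gives C_1=2, C_2=0.

p(t) = 2e^(-4t)sin(5t) - 4e^(-4t)cos(5t), q(t) = -2e^(-4t)cos(5t)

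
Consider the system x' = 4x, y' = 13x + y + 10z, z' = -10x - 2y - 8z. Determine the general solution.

x(t) = C_1e^(4t), y(t) = C_1e^(4t) - 2C_2e^(-4t) + 5C_3e^(-3t), z(t) = -C_1e^(4t) + C_2e^(-4t) - 2C_3e^(-3t)

Coefficient matrix A = [[4, 0, 0], [13, 1, 10], [-10, -2, -8]].
det(A - λI) = 0 gives eigenvalues λ = 4, -4, -3.
For λ=4: eigenvector (1,1,-1).
For λ=-4: eigenvector (0,-2,1).
For λ=-3: eigenvector (0,5,-2).
General solution: C_1e^(4t)(1,1,-1) + C_2e^(-4t)(0,-2,1) + C_3e^(-3t)(0,5,-2).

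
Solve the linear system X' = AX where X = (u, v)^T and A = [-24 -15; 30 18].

u(t) = 2C_1e^(-3t)sin(3t) - C_1e^(-3t)cos(3t) - C_2e^(-3t)sin(3t) - 2C_2e^(-3t)cos(3t), v(t) = -3C_1e^(-3t)sin(3t) + C_1e^(-3t)cos(3t) + C_2e^(-3t)sin(3t) + 3C_2e^(-3t)cos(3t)

Coefficient matrix A = [[-24, -15], [30, 18]].
Characteristic polynomial det(A - λI) = λ^2 + 6λ + 18 = 0.
Eigenvalues λ = -3 ± 3i (complex conjugate pair).
For λ=-3+3i: an eigenvector is (-1,1) - i(2,-3) = (-1 - 2i, 1 + 3i).
A real fundamental pair from Re and Im of e^((-3+3i)t)v: X_1 = e^(-3t)(cos(3t)·(-1,1) + sin(3t)·(2,-3)), X_2 = e^(-3t)(sin(3t)·(-1,1) - cos(3t)·(2,-3)).
General solution: C_1X_1 + C_2X_2.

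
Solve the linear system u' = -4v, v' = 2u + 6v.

u(t) = -C_1e^(4t) + 2C_2e^(2t), v(t) = C_1e^(4t) - C_2e^(2t)

Coefficient matrix A = [[0, -4], [2, 6]].
Characteristic polynomial det(A - λI) = λ^2 - 6λ + 8 = 0.
Eigenvalues λ = 4, 2.
For λ=4: (A-λI) row 1 is [-4, -4], so an eigenvector is (-1, 1).
For λ=2: (A-λI) row 1 is [-2, -4], so an eigenvector is (2, -1).
General solution: C_1e^(4t)(-1,1) + C_2e^(2t)(2,-1).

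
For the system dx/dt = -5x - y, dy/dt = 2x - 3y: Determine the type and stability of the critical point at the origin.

stable spiral

A = [[-5,-1],[2,-3]]; det(A-λI) = λ^2 + 8λ + 17.
λ = -4 ± i: negative real part.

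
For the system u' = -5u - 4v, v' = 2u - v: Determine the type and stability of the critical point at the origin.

stable spiral

A = [[-5,-4],[2,-1]]; det(A-λI) = λ^2 + 6λ + 13.
λ = -3 ± 2i: negative real part.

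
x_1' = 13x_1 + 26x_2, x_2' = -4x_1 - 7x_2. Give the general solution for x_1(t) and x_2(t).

x_1(t) = -2c_1e^(3t)sin(2t) - 3c_1e^(3t)cos(2t) - 3c_2e^(3t)sin(2t) + 2c_2e^(3t)cos(2t), x_2(t) = c_1e^(3t)sin(2t) + c_1e^(3t)cos(2t) + c_2e^(3t)sin(2t) - c_2e^(3t)cos(2t)

Coefficient matrix A = [[13, 26], [-4, -7]].
Characteristic polynomial det(A - λI) = λ^2 - 6λ + 13 = 0.
Eigenvalues λ = 3 ± 2i (complex conjugate pair).
For λ=3+2i: an eigenvector is (-3,1) - i(-2,1) = (-3 + 2i, 1 - i).
A real fundamental pair from Re and Im of e^((3+2i)t)v: X_1 = e^(3t)(cos(2t)·(-3,1) + sin(2t)·(-2,1)), X_2 = e^(3t)(sin(2t)·(-3,1) - cos(2t)·(-2,1)).
General solution: c_1X_1 + c_2X_2.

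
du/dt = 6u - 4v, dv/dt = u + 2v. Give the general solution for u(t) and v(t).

Coefficient matrix A = [[6, -4], [1, 2]].
Characteristic polynomial det(A - λI) = λ^2 - 8λ + 16 = 0.
Single eigenvalue λ = 4 with algebraic multiplicity 2.
Eigenvector v = (-2,-1); generalized eigenvector w with (A-λI)w=v is (-3,-1).
General solution: e^(4t)[C_1·v + C_2·(t·v + w)].

u(t) = -2C_1e^(4t) - 2C_2te^(4t) - 3C_2e^(4t), v(t) = -C_1e^(4t) - C_2te^(4t) - C_2e^(4t)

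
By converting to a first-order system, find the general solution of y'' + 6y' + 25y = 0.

y(t) = C_1e^(-3t)cos(4t) + C_2e^(-3t)sin(4t)

Let x_1 = y, x_2 = y'. Then x_1' = x_2 and x_2' = -25x_1 - 6x_2.
A = [[0,1],[-25,-6]]; det(A-λI) = λ^2 + 6λ + 25.
Eigenvalues λ = -3 ± 4i.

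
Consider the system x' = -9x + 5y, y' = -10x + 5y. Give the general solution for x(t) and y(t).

x(t) = -C_1e^(-2t)sin(t) - 2C_1e^(-2t)cos(t) - 2C_2e^(-2t)sin(t) + C_2e^(-2t)cos(t), y(t) = -C_1e^(-2t)sin(t) - 3C_1e^(-2t)cos(t) - 3C_2e^(-2t)sin(t) + C_2e^(-2t)cos(t)

Coefficient matrix A = [[-9, 5], [-10, 5]].
Characteristic polynomial det(A - λI) = λ^2 + 4λ + 5 = 0.
Eigenvalues λ = -2 ± i (complex conjugate pair).
For λ=-2+i: an eigenvector is (-2,-3) - i(-1,-1) = (-2 + i, -3 + i).
A real fundamental pair from Re and Im of e^((-2+i)t)v: X_1 = e^(-2t)(cos(t)·(-2,-3) + sin(t)·(-1,-1)), X_2 = e^(-2t)(sin(t)·(-2,-3) - cos(t)·(-1,-1)).
General solution: C_1X_1 + C_2X_2.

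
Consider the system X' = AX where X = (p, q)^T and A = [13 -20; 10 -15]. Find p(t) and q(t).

Coefficient matrix A = [[13, -20], [10, -15]].
Characteristic polynomial det(A - λI) = λ^2 + 2λ + 5 = 0.
Eigenvalues λ = -1 ± 2i (complex conjugate pair).
For λ=-1+2i: an eigenvector is (-1,-1) - i(3,2) = (-1 - 3i, -1 - 2i).
A real fundamental pair from Re and Im of e^((-1+2i)t)v: X_1 = e^(-t)(cos(2t)·(-1,-1) + sin(2t)·(3,2)), X_2 = e^(-t)(sin(2t)·(-1,-1) - cos(2t)·(3,2)).
General solution: K_1X_1 + K_2X_2.

p(t) = 3K_1e^(-t)sin(2t) - K_1e^(-t)cos(2t) - K_2e^(-t)sin(2t) - 3K_2e^(-t)cos(2t), q(t) = 2K_1e^(-t)sin(2t) - K_1e^(-t)cos(2t) - K_2e^(-t)sin(2t) - 2K_2e^(-t)cos(2t)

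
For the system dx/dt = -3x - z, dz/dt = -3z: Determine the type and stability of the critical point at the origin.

stable improper node

A = [[-3,-1],[0,-3]]; det(A-λI) = λ^2 + 6λ + 9.
repeated λ = -3 with a single eigenvector.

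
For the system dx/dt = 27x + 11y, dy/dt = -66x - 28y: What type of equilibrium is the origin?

A = [[27,11],[-66,-28]]; det(A-λI) = λ^2 + λ - 30.
λ = -6, 5: opposite signs.

saddle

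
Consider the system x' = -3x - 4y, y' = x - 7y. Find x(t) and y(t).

Coefficient matrix A = [[-3, -4], [1, -7]].
Characteristic polynomial det(A - λI) = λ^2 + 10λ + 25 = 0.
Single eigenvalue λ = -5 with algebraic multiplicity 2.
Eigenvector v = (2,1); generalized eigenvector w with (A-λI)w=v is (1,0).
General solution: e^(-5t)[K_1·v + K_2·(t·v + w)].

x(t) = 2K_1e^(-5t) + 2K_2te^(-5t) + K_2e^(-5t), y(t) = K_1e^(-5t) + K_2te^(-5t)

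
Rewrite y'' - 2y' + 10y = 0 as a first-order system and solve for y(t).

Let x_1 = y, x_2 = y'. Then x_1' = x_2 and x_2' = -10x_1 + 2x_2.
A = [[0,1],[-10,2]]; det(A-λI) = λ^2 - 2λ + 10.
Eigenvalues λ = 1 ± 3i.

y(t) = K_1e^(t)cos(3t) + K_2e^(t)sin(3t)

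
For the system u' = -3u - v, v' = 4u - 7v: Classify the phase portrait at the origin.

stable improper node

A = [[-3,-1],[4,-7]]; det(A-λI) = λ^2 + 10λ + 25.
repeated λ = -5 with a single eigenvector.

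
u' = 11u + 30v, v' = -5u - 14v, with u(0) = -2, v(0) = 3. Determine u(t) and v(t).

u(t) = 12e^(t) - 14e^(-4t), v(t) = -4e^(t) + 7e^(-4t)

Coefficient matrix A = [[11, 30], [-5, -14]].
Characteristic polynomial det(A - λI) = λ^2 + 3λ - 4 = 0.
Eigenvalues λ = 1, -4.
For λ=1: (A-λI) row 1 is [10, 30], so an eigenvector is (3, -1).
For λ=-4: (A-λI) row 1 is [15, 30], so an eigenvector is (-2, 1).
General solution: K_1e^(t)(3,-1) + K_2e^(-4t)(-2,1).
Applying u(0)=-2, v(0)=3 gives K_1=4, K_2=7.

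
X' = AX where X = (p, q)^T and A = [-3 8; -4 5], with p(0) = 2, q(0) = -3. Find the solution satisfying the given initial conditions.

Coefficient matrix A = [[-3, 8], [-4, 5]].
Characteristic polynomial det(A - λI) = λ^2 - 2λ + 17 = 0.
Eigenvalues λ = 1 ± 4i (complex conjugate pair).
For λ=1+4i: an eigenvector is (1,0) - i(-1,-1) = (1 + i, 0 + i).
A real fundamental pair from Re and Im of e^((1+4i)t)v: X_1 = e^(t)(cos(4t)·(1,0) + sin(4t)·(-1,-1)), X_2 = e^(t)(sin(4t)·(1,0) - cos(4t)·(-1,-1)).
General solution: K_1X_1 + K_2X_2.
Applying p(0)=2, q(0)=-3 gives K_1=5, K_2=-3.

p(t) = -8e^(t)sin(4t) + 2e^(t)cos(4t), q(t) = -5e^(t)sin(4t) - 3e^(t)cos(4t)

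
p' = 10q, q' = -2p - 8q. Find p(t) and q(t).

Coefficient matrix A = [[0, 10], [-2, -8]].
Characteristic polynomial det(A - λI) = λ^2 + 8λ + 20 = 0.
Eigenvalues λ = -4 ± 2i (complex conjugate pair).
For λ=-4+2i: an eigenvector is (1,0) - i(2,-1) = (1 - 2i, 0 + i).
A real fundamental pair from Re and Im of e^((-4+2i)t)v: X_1 = e^(-4t)(cos(2t)·(1,0) + sin(2t)·(2,-1)), X_2 = e^(-4t)(sin(2t)·(1,0) - cos(2t)·(2,-1)).
General solution: K_1X_1 + K_2X_2.

p(t) = 2K_1e^(-4t)sin(2t) + K_1e^(-4t)cos(2t) + K_2e^(-4t)sin(2t) - 2K_2e^(-4t)cos(2t), q(t) = -K_1e^(-4t)sin(2t) + K_2e^(-4t)cos(2t)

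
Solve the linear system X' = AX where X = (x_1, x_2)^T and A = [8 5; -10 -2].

Coefficient matrix A = [[8, 5], [-10, -2]].
Characteristic polynomial det(A - λI) = λ^2 - 6λ + 34 = 0.
Eigenvalues λ = 3 ± 5i (complex conjugate pair).
For λ=3+5i: an eigenvector is (0,1) - i(1,-1) = (0 - i, 1 + i).
A real fundamental pair from Re and Im of e^((3+5i)t)v: X_1 = e^(3t)(cos(5t)·(0,1) + sin(5t)·(1,-1)), X_2 = e^(3t)(sin(5t)·(0,1) - cos(5t)·(1,-1)).
General solution: K_1X_1 + K_2X_2.

x_1(t) = K_1e^(3t)sin(5t) - K_2e^(3t)cos(5t), x_2(t) = -K_1e^(3t)sin(5t) + K_1e^(3t)cos(5t) + K_2e^(3t)sin(5t) + K_2e^(3t)cos(5t)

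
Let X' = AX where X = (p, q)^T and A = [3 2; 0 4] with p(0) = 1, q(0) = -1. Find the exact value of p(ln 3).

A = [[3,2],[0,4]]; eigenvalues λ = 4, 3.
Eigenvectors: (2,1) for λ=4, (-1,0) for λ=3.
From the initial condition, c_1 = -1, c_2 = -3.
p(ln 3) = (-1)(3^4)(2) + (-3)(3^3)(-1) = -81.

-81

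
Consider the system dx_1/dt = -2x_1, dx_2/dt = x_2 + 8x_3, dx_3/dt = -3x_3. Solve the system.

x_1(t) = c_1e^(-2t), x_2(t) = -c_2e^(t) + 2c_3e^(-3t), x_3(t) = -c_3e^(-3t)

Coefficient matrix A = [[-2, 0, 0], [0, 1, 8], [0, 0, -3]].
det(A - λI) = 0 gives eigenvalues λ = -2, 1, -3.
For λ=-2: eigenvector (1,0,0).
For λ=1: eigenvector (0,-1,0).
For λ=-3: eigenvector (0,2,-1).
General solution: c_1e^(-2t)(1,0,0) + c_2e^(t)(0,-1,0) + c_3e^(-3t)(0,2,-1).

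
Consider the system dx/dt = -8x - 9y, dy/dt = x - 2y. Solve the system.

x(t) = 3K_1e^(-5t) + 3K_2te^(-5t) - K_2e^(-5t), y(t) = -K_1e^(-5t) - K_2te^(-5t)

Coefficient matrix A = [[-8, -9], [1, -2]].
Characteristic polynomial det(A - λI) = λ^2 + 10λ + 25 = 0.
Single eigenvalue λ = -5 with algebraic multiplicity 2.
Eigenvector v = (3,-1); generalized eigenvector w with (A-λI)w=v is (-1,0).
General solution: e^(-5t)[K_1·v + K_2·(t·v + w)].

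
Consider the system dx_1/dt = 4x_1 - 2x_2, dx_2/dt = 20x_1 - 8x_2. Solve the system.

Coefficient matrix A = [[4, -2], [20, -8]].
Characteristic polynomial det(A - λI) = λ^2 + 4λ + 8 = 0.
Eigenvalues λ = -2 ± 2i (complex conjugate pair).
For λ=-2+2i: an eigenvector is (0,-1) - i(1,3) = (0 - i, -1 - 3i).
A real fundamental pair from Re and Im of e^((-2+2i)t)v: X_1 = e^(-2t)(cos(2t)·(0,-1) + sin(2t)·(1,3)), X_2 = e^(-2t)(sin(2t)·(0,-1) - cos(2t)·(1,3)).
General solution: K_1X_1 + K_2X_2.

x_1(t) = K_1e^(-2t)sin(2t) - K_2e^(-2t)cos(2t), x_2(t) = 3K_1e^(-2t)sin(2t) - K_1e^(-2t)cos(2t) - K_2e^(-2t)sin(2t) - 3K_2e^(-2t)cos(2t)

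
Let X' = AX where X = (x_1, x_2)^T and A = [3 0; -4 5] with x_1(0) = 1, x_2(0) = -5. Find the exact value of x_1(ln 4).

64

A = [[3,0],[-4,5]]; eigenvalues λ = 3, 5.
Eigenvectors: (1,2) for λ=3, (0,1) for λ=5.
From the initial condition, c_1 = 1, c_2 = -7.
x_1(ln 4) = (1)(4^3)(1) + (-7)(4^5)(0) = 64.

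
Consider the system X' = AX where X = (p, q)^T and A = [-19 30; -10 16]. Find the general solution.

Coefficient matrix A = [[-19, 30], [-10, 16]].
Characteristic polynomial det(A - λI) = λ^2 + 3λ - 4 = 0.
Eigenvalues λ = 1, -4.
For λ=1: (A-λI) row 1 is [-20, 30], so an eigenvector is (-3, -2).
For λ=-4: (A-λI) row 1 is [-15, 30], so an eigenvector is (-2, -1).
General solution: c_1e^(t)(-3,-2) + c_2e^(-4t)(-2,-1).

p(t) = -3c_1e^(t) - 2c_2e^(-4t), q(t) = -2c_1e^(t) - c_2e^(-4t)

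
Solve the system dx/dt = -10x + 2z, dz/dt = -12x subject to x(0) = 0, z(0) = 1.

x(t) = e^(-4t) - e^(-6t), z(t) = 3e^(-4t) - 2e^(-6t)

Coefficient matrix A = [[-10, 2], [-12, 0]].
Characteristic polynomial det(A - λI) = λ^2 + 10λ + 24 = 0.
Eigenvalues λ = -6, -4.
For λ=-6: (A-λI) row 1 is [-4, 2], so an eigenvector is (-1, -2).
For λ=-4: (A-λI) row 1 is [-6, 2], so an eigenvector is (-1, -3).
General solution: C_1e^(-6t)(-1,-2) + C_2e^(-4t)(-1,-3).
Applying x(0)=0, z(0)=1 gives C_1=1, C_2=-1.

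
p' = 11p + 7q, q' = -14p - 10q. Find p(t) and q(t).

p(t) = -C_1e^(4t) - C_2e^(-3t), q(t) = C_1e^(4t) + 2C_2e^(-3t)

Coefficient matrix A = [[11, 7], [-14, -10]].
Characteristic polynomial det(A - λI) = λ^2 - λ - 12 = 0.
Eigenvalues λ = 4, -3.
For λ=4: (A-λI) row 1 is [7, 7], so an eigenvector is (-1, 1).
For λ=-3: (A-λI) row 1 is [14, 7], so an eigenvector is (-1, 2).
General solution: C_1e^(4t)(-1,1) + C_2e^(-3t)(-1,2).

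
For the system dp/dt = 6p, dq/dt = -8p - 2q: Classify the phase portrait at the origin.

saddle

A = [[6,0],[-8,-2]]; det(A-λI) = λ^2 - 4λ - 12.
λ = 6, -2: opposite signs.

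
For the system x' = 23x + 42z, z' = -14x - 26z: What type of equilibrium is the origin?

A = [[23,42],[-14,-26]]; det(A-λI) = λ^2 + 3λ - 10.
λ = 2, -5: opposite signs.

saddle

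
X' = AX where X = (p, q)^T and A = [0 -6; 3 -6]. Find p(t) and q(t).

Coefficient matrix A = [[0, -6], [3, -6]].
Characteristic polynomial det(A - λI) = λ^2 + 6λ + 18 = 0.
Eigenvalues λ = -3 ± 3i (complex conjugate pair).
For λ=-3+3i: an eigenvector is (1,1) - i(-1,0) = (1 + i, 1).
A real fundamental pair from Re and Im of e^((-3+3i)t)v: X_1 = e^(-3t)(cos(3t)·(1,1) + sin(3t)·(-1,0)), X_2 = e^(-3t)(sin(3t)·(1,1) - cos(3t)·(-1,0)).
General solution: c_1X_1 + c_2X_2.

p(t) = -c_1e^(-3t)sin(3t) + c_1e^(-3t)cos(3t) + c_2e^(-3t)sin(3t) + c_2e^(-3t)cos(3t), q(t) = c_1e^(-3t)cos(3t) + c_2e^(-3t)sin(3t)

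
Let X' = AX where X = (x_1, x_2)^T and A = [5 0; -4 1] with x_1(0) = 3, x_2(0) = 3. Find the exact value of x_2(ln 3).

A = [[5,0],[-4,1]]; eigenvalues λ = 5, 1.
Eigenvectors: (-1,1) for λ=5, (0,1) for λ=1.
From the initial condition, c_1 = -3, c_2 = 6.
x_2(ln 3) = (-3)(3^5)(1) + (6)(3^1)(1) = -711.

-711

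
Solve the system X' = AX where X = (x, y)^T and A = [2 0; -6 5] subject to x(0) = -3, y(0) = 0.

x(t) = -3e^(2t), y(t) = 6e^(5t) - 6e^(2t)

Coefficient matrix A = [[2, 0], [-6, 5]].
Characteristic polynomial det(A - λI) = λ^2 - 7λ + 10 = 0.
Eigenvalues λ = 5, 2.
For λ=5: (A-λI) row 1 is [-3, 0], so an eigenvector is (0, 1).
For λ=2: (A-λI) row 2 is [-6, 3], so an eigenvector is (-1, -2).
General solution: C_1e^(5t)(0,1) + C_2e^(2t)(-1,-2).
Applying x(0)=-3, y(0)=0 gives C_1=6, C_2=3.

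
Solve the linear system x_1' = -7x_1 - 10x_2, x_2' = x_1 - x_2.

Coefficient matrix A = [[-7, -10], [1, -1]].
Characteristic polynomial det(A - λI) = λ^2 + 8λ + 17 = 0.
Eigenvalues λ = -4 ± i (complex conjugate pair).
For λ=-4+i: an eigenvector is (-3,1) - i(-1,0) = (-3 + i, 1).
A real fundamental pair from Re and Im of e^((-4+i)t)v: X_1 = e^(-4t)(cos(t)·(-3,1) + sin(t)·(-1,0)), X_2 = e^(-4t)(sin(t)·(-3,1) - cos(t)·(-1,0)).
General solution: C_1X_1 + C_2X_2.

x_1(t) = -C_1e^(-4t)sin(t) - 3C_1e^(-4t)cos(t) - 3C_2e^(-4t)sin(t) + C_2e^(-4t)cos(t), x_2(t) = C_1e^(-4t)cos(t) + C_2e^(-4t)sin(t)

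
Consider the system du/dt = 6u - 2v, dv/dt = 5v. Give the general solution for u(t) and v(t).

Coefficient matrix A = [[6, -2], [0, 5]].
Characteristic polynomial det(A - λI) = λ^2 - 11λ + 30 = 0.
Eigenvalues λ = 5, 6.
For λ=5: (A-λI) row 1 is [1, -2], so an eigenvector is (-2, -1).
For λ=6: (A-λI) row 1 is [0, -2], so an eigenvector is (1, 0).
General solution: c_1e^(5t)(-2,-1) + c_2e^(6t)(1,0).

u(t) = -2c_1e^(5t) + c_2e^(6t), v(t) = -c_1e^(5t)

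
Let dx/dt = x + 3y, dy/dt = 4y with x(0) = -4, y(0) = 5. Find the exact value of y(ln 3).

405

A = [[1,3],[0,4]]; eigenvalues λ = 1, 4.
Eigenvectors: (1,0) for λ=1, (-1,-1) for λ=4.
From the initial condition, c_1 = -9, c_2 = -5.
y(ln 3) = (-9)(3^1)(0) + (-5)(3^4)(-1) = 405.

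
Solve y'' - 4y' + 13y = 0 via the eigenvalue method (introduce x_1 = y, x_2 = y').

Let x_1 = y, x_2 = y'. Then x_1' = x_2 and x_2' = -13x_1 + 4x_2.
A = [[0,1],[-13,4]]; det(A-λI) = λ^2 - 4λ + 13.
Eigenvalues λ = 2 ± 3i.

y(t) = C_1e^(2t)cos(3t) + C_2e^(2t)sin(3t)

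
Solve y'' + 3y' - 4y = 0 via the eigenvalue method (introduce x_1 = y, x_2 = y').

y(t) = K_1e^(-4t) + K_2e^(t)

Let x_1 = y, x_2 = y'. Then x_1' = x_2 and x_2' = 4x_1 - 3x_2.
A = [[0,1],[4,-3]]; det(A-λI) = λ^2 + 3λ - 4.
Eigenvalues λ = -4, 1 with eigenvectors (1,-4), (1,1).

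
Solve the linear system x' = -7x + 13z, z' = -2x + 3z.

x(t) = -2K_1e^(-2t)sin(t) + 3K_1e^(-2t)cos(t) + 3K_2e^(-2t)sin(t) + 2K_2e^(-2t)cos(t), z(t) = -K_1e^(-2t)sin(t) + K_1e^(-2t)cos(t) + K_2e^(-2t)sin(t) + K_2e^(-2t)cos(t)

Coefficient matrix A = [[-7, 13], [-2, 3]].
Characteristic polynomial det(A - λI) = λ^2 + 4λ + 5 = 0.
Eigenvalues λ = -2 ± i (complex conjugate pair).
For λ=-2+i: an eigenvector is (3,1) - i(-2,-1) = (3 + 2i, 1 + i).
A real fundamental pair from Re and Im of e^((-2+i)t)v: X_1 = e^(-2t)(cos(t)·(3,1) + sin(t)·(-2,-1)), X_2 = e^(-2t)(sin(t)·(3,1) - cos(t)·(-2,-1)).
General solution: K_1X_1 + K_2X_2.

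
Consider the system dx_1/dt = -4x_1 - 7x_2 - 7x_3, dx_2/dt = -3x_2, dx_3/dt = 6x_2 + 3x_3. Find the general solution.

Coefficient matrix A = [[-4, -7, -7], [0, -3, 0], [0, 6, 3]].
det(A - λI) = 0 gives eigenvalues λ = -4, -3, 3.
For λ=-4: eigenvector (1,0,0).
For λ=-3: eigenvector (0,1,-1).
For λ=3: eigenvector (-1,0,1).
General solution: K_1e^(-4t)(1,0,0) + K_2e^(-3t)(0,1,-1) + K_3e^(3t)(-1,0,1).

x_1(t) = K_1e^(-4t) - K_3e^(3t), x_2(t) = K_2e^(-3t), x_3(t) = -K_2e^(-3t) + K_3e^(3t)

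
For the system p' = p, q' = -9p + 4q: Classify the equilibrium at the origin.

unstable node

A = [[1,0],[-9,4]]; det(A-λI) = λ^2 - 5λ + 4.
λ = 1, 4: both positive.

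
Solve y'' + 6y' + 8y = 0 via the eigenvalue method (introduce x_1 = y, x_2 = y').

y(t) = c_1e^(-2t) + c_2e^(-4t)

Let x_1 = y, x_2 = y'. Then x_1' = x_2 and x_2' = -8x_1 - 6x_2.
A = [[0,1],[-8,-6]]; det(A-λI) = λ^2 + 6λ + 8.
Eigenvalues λ = -2, -4 with eigenvectors (1,-2), (1,-4).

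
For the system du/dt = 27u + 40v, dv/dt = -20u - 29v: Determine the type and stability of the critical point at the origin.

A = [[27,40],[-20,-29]]; det(A-λI) = λ^2 + 2λ + 17.
λ = -1 ± 4i: negative real part.

stable spiral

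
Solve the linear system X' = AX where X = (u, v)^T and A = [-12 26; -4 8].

u(t) = 2K_1e^(-2t)sin(2t) - 3K_1e^(-2t)cos(2t) - 3K_2e^(-2t)sin(2t) - 2K_2e^(-2t)cos(2t), v(t) = K_1e^(-2t)sin(2t) - K_1e^(-2t)cos(2t) - K_2e^(-2t)sin(2t) - K_2e^(-2t)cos(2t)

Coefficient matrix A = [[-12, 26], [-4, 8]].
Characteristic polynomial det(A - λI) = λ^2 + 4λ + 8 = 0.
Eigenvalues λ = -2 ± 2i (complex conjugate pair).
For λ=-2+2i: an eigenvector is (-3,-1) - i(2,1) = (-3 - 2i, -1 - i).
A real fundamental pair from Re and Im of e^((-2+2i)t)v: X_1 = e^(-2t)(cos(2t)·(-3,-1) + sin(2t)·(2,1)), X_2 = e^(-2t)(sin(2t)·(-3,-1) - cos(2t)·(2,1)).
General solution: K_1X_1 + K_2X_2.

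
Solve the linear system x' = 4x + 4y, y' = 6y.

x(t) = 2K_1e^(6t) + K_2e^(4t), y(t) = K_1e^(6t)

Coefficient matrix A = [[4, 4], [0, 6]].
Characteristic polynomial det(A - λI) = λ^2 - 10λ + 24 = 0.
Eigenvalues λ = 6, 4.
For λ=6: (A-λI) row 1 is [-2, 4], so an eigenvector is (2, 1).
For λ=4: (A-λI) row 1 is [0, 4], so an eigenvector is (1, 0).
General solution: K_1e^(6t)(2,1) + K_2e^(4t)(1,0).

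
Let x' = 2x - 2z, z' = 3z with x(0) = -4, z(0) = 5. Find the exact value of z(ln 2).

A = [[2,-2],[0,3]]; eigenvalues λ = 2, 3.
Eigenvectors: (1,0) for λ=2, (-2,1) for λ=3.
From the initial condition, c_1 = 6, c_2 = 5.
z(ln 2) = (6)(2^2)(0) + (5)(2^3)(1) = 40.

40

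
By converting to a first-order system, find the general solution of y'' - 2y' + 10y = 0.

y(t) = C_1e^(t)cos(3t) + C_2e^(t)sin(3t)

Let x_1 = y, x_2 = y'. Then x_1' = x_2 and x_2' = -10x_1 + 2x_2.
A = [[0,1],[-10,2]]; det(A-λI) = λ^2 - 2λ + 10.
Eigenvalues λ = 1 ± 3i.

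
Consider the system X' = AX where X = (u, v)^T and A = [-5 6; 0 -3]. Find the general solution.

Coefficient matrix A = [[-5, 6], [0, -3]].
Characteristic polynomial det(A - λI) = λ^2 + 8λ + 15 = 0.
Eigenvalues λ = -5, -3.
For λ=-5: (A-λI) row 1 is [0, 6], so an eigenvector is (-1, 0).
For λ=-3: (A-λI) row 1 is [-2, 6], so an eigenvector is (-3, -1).
General solution: K_1e^(-5t)(-1,0) + K_2e^(-3t)(-3,-1).

u(t) = -K_1e^(-5t) - 3K_2e^(-3t), v(t) = -K_2e^(-3t)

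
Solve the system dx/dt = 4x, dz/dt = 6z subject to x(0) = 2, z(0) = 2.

x(t) = 2e^(4t), z(t) = 2e^(6t)

Coefficient matrix A = [[4, 0], [0, 6]].
Characteristic polynomial det(A - λI) = λ^2 - 10λ + 24 = 0.
Eigenvalues λ = 6, 4.
For λ=6: (A-λI) row 1 is [-2, 0], so an eigenvector is (0, 1).
For λ=4: (A-λI) row 2 is [0, 2], so an eigenvector is (-1, 0).
General solution: K_1e^(6t)(0,1) + K_2e^(4t)(-1,0).
Applying x(0)=2, z(0)=2 gives K_1=2, K_2=-2.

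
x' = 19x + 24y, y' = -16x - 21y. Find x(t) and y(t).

x(t) = c_1e^(-5t) - 3c_2e^(3t), y(t) = -c_1e^(-5t) + 2c_2e^(3t)

Coefficient matrix A = [[19, 24], [-16, -21]].
Characteristic polynomial det(A - λI) = λ^2 + 2λ - 15 = 0.
Eigenvalues λ = -5, 3.
For λ=-5: (A-λI) row 1 is [24, 24], so an eigenvector is (1, -1).
For λ=3: (A-λI) row 1 is [16, 24], so an eigenvector is (-3, 2).
General solution: c_1e^(-5t)(1,-1) + c_2e^(3t)(-3,2).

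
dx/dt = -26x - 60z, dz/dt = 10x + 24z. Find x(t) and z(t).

x(t) = 2c_1e^(4t) - 3c_2e^(-6t), z(t) = -c_1e^(4t) + c_2e^(-6t)

Coefficient matrix A = [[-26, -60], [10, 24]].
Characteristic polynomial det(A - λI) = λ^2 + 2λ - 24 = 0.
Eigenvalues λ = 4, -6.
For λ=4: (A-λI) row 1 is [-30, -60], so an eigenvector is (2, -1).
For λ=-6: (A-λI) row 1 is [-20, -60], so an eigenvector is (-3, 1).
General solution: c_1e^(4t)(2,-1) + c_2e^(-6t)(-3,1).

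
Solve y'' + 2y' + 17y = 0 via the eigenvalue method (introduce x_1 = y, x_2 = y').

Let x_1 = y, x_2 = y'. Then x_1' = x_2 and x_2' = -17x_1 - 2x_2.
A = [[0,1],[-17,-2]]; det(A-λI) = λ^2 + 2λ + 17.
Eigenvalues λ = -1 ± 4i.

y(t) = C_1e^(-t)cos(4t) + C_2e^(-t)sin(4t)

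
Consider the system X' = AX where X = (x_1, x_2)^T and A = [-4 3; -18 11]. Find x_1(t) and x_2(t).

x_1(t) = -K_1e^(5t) - K_2e^(2t), x_2(t) = -3K_1e^(5t) - 2K_2e^(2t)

Coefficient matrix A = [[-4, 3], [-18, 11]].
Characteristic polynomial det(A - λI) = λ^2 - 7λ + 10 = 0.
Eigenvalues λ = 5, 2.
For λ=5: (A-λI) row 1 is [-9, 3], so an eigenvector is (-1, -3).
For λ=2: (A-λI) row 1 is [-6, 3], so an eigenvector is (-1, -2).
General solution: K_1e^(5t)(-1,-3) + K_2e^(2t)(-1,-2).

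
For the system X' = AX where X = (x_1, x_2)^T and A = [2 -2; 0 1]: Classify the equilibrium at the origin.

A = [[2,-2],[0,1]]; det(A-λI) = λ^2 - 3λ + 2.
λ = 2, 1: both positive.

unstable node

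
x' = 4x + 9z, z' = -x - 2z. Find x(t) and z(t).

x(t) = -3K_1e^(t) - 3K_2te^(t) + 2K_2e^(t), z(t) = K_1e^(t) + K_2te^(t) - K_2e^(t)

Coefficient matrix A = [[4, 9], [-1, -2]].
Characteristic polynomial det(A - λI) = λ^2 - 2λ + 1 = 0.
Single eigenvalue λ = 1 with algebraic multiplicity 2.
Eigenvector v = (-3,1); generalized eigenvector w with (A-λI)w=v is (2,-1).
General solution: e^(t)[K_1·v + K_2·(t·v + w)].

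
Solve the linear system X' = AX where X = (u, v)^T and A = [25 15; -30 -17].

Coefficient matrix A = [[25, 15], [-30, -17]].
Characteristic polynomial det(A - λI) = λ^2 - 8λ + 25 = 0.
Eigenvalues λ = 4 ± 3i (complex conjugate pair).
For λ=4+3i: an eigenvector is (-2,3) - i(1,-1) = (-2 - i, 3 + i).
A real fundamental pair from Re and Im of e^((4+3i)t)v: X_1 = e^(4t)(cos(3t)·(-2,3) + sin(3t)·(1,-1)), X_2 = e^(4t)(sin(3t)·(-2,3) - cos(3t)·(1,-1)).
General solution: c_1X_1 + c_2X_2.

u(t) = c_1e^(4t)sin(3t) - 2c_1e^(4t)cos(3t) - 2c_2e^(4t)sin(3t) - c_2e^(4t)cos(3t), v(t) = -c_1e^(4t)sin(3t) + 3c_1e^(4t)cos(3t) + 3c_2e^(4t)sin(3t) + c_2e^(4t)cos(3t)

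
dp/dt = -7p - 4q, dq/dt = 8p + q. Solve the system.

p(t) = -K_1e^(-3t)sin(4t) + K_2e^(-3t)cos(4t), q(t) = K_1e^(-3t)sin(4t) + K_1e^(-3t)cos(4t) + K_2e^(-3t)sin(4t) - K_2e^(-3t)cos(4t)

Coefficient matrix A = [[-7, -4], [8, 1]].
Characteristic polynomial det(A - λI) = λ^2 + 6λ + 25 = 0.
Eigenvalues λ = -3 ± 4i (complex conjugate pair).
For λ=-3+4i: an eigenvector is (0,1) - i(-1,1) = (0 + i, 1 - i).
A real fundamental pair from Re and Im of e^((-3+4i)t)v: X_1 = e^(-3t)(cos(4t)·(0,1) + sin(4t)·(-1,1)), X_2 = e^(-3t)(sin(4t)·(0,1) - cos(4t)·(-1,1)).
General solution: K_1X_1 + K_2X_2.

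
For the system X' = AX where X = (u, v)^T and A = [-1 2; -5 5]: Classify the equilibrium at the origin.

A = [[-1,2],[-5,5]]; det(A-λI) = λ^2 - 4λ + 5.
λ = 2 ± i: positive real part.

unstable spiral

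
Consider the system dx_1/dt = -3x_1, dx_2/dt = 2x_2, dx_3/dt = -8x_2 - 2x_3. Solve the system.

x_1(t) = K_1e^(-3t), x_2(t) = K_2e^(2t), x_3(t) = -2K_2e^(2t) + K_3e^(-2t)

Coefficient matrix A = [[-3, 0, 0], [0, 2, 0], [0, -8, -2]].
det(A - λI) = 0 gives eigenvalues λ = -3, 2, -2.
For λ=-3: eigenvector (1,0,0).
For λ=2: eigenvector (0,1,-2).
For λ=-2: eigenvector (0,0,1).
General solution: K_1e^(-3t)(1,0,0) + K_2e^(2t)(0,1,-2) + K_3e^(-2t)(0,0,1).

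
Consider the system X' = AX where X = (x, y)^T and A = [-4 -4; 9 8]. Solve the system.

x(t) = -2c_1e^(2t) - 2c_2te^(2t) - c_2e^(2t), y(t) = 3c_1e^(2t) + 3c_2te^(2t) + 2c_2e^(2t)

Coefficient matrix A = [[-4, -4], [9, 8]].
Characteristic polynomial det(A - λI) = λ^2 - 4λ + 4 = 0.
Single eigenvalue λ = 2 with algebraic multiplicity 2.
Eigenvector v = (-2,3); generalized eigenvector w with (A-λI)w=v is (-1,2).
General solution: e^(2t)[c_1·v + c_2·(t·v + w)].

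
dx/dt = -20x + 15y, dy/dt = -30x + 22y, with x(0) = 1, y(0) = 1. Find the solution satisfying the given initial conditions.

Coefficient matrix A = [[-20, 15], [-30, 22]].
Characteristic polynomial det(A - λI) = λ^2 - 2λ + 10 = 0.
Eigenvalues λ = 1 ± 3i (complex conjugate pair).
For λ=1+3i: an eigenvector is (-2,-3) - i(-1,-1) = (-2 + i, -3 + i).
A real fundamental pair from Re and Im of e^((1+3i)t)v: X_1 = e^(t)(cos(3t)·(-2,-3) + sin(3t)·(-1,-1)), X_2 = e^(t)(sin(3t)·(-2,-3) - cos(3t)·(-1,-1)).
General solution: C_1X_1 + C_2X_2.
Applying x(0)=1, y(0)=1 gives C_1=0, C_2=1.

x(t) = -2e^(t)sin(3t) + e^(t)cos(3t), y(t) = -3e^(t)sin(3t) + e^(t)cos(3t)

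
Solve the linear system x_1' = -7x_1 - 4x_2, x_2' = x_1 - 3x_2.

x_1(t) = -2C_1e^(-5t) - 2C_2te^(-5t) - 3C_2e^(-5t), x_2(t) = C_1e^(-5t) + C_2te^(-5t) + 2C_2e^(-5t)

Coefficient matrix A = [[-7, -4], [1, -3]].
Characteristic polynomial det(A - λI) = λ^2 + 10λ + 25 = 0.
Single eigenvalue λ = -5 with algebraic multiplicity 2.
Eigenvector v = (-2,1); generalized eigenvector w with (A-λI)w=v is (-3,2).
General solution: e^(-5t)[C_1·v + C_2·(t·v + w)].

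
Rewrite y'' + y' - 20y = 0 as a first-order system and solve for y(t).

y(t) = K_1e^(-5t) + K_2e^(4t)

Let x_1 = y, x_2 = y'. Then x_1' = x_2 and x_2' = 20x_1 - x_2.
A = [[0,1],[20,-1]]; det(A-λI) = λ^2 + λ - 20.
Eigenvalues λ = -5, 4 with eigenvectors (1,-5), (1,4).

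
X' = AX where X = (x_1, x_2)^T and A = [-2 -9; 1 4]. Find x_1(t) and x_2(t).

Coefficient matrix A = [[-2, -9], [1, 4]].
Characteristic polynomial det(A - λI) = λ^2 - 2λ + 1 = 0.
Single eigenvalue λ = 1 with algebraic multiplicity 2.
Eigenvector v = (3,-1); generalized eigenvector w with (A-λI)w=v is (2,-1).
General solution: e^(t)[c_1·v + c_2·(t·v + w)].

x_1(t) = 3c_1e^(t) + 3c_2te^(t) + 2c_2e^(t), x_2(t) = -c_1e^(t) - c_2te^(t) - c_2e^(t)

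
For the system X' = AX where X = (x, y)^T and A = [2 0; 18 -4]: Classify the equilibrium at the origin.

A = [[2,0],[18,-4]]; det(A-λI) = λ^2 + 2λ - 8.
λ = 2, -4: opposite signs.

saddle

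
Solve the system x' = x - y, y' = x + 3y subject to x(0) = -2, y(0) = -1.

Coefficient matrix A = [[1, -1], [1, 3]].
Characteristic polynomial det(A - λI) = λ^2 - 4λ + 4 = 0.
Single eigenvalue λ = 2 with algebraic multiplicity 2.
Eigenvector v = (-1,1); generalized eigenvector w with (A-λI)w=v is (0,1).
General solution: e^(2t)[c_1·v + c_2·(t·v + w)].
Applying x(0)=-2, y(0)=-1 gives c_1=2, c_2=-3.

x(t) = 3te^(2t) - 2e^(2t), y(t) = -3te^(2t) - e^(2t)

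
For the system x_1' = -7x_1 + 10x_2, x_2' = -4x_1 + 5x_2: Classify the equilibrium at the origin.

stable spiral

A = [[-7,10],[-4,5]]; det(A-λI) = λ^2 + 2λ + 5.
λ = -1 ± 2i: negative real part.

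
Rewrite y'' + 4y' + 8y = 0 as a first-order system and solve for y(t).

y(t) = K_1e^(-2t)cos(2t) + K_2e^(-2t)sin(2t)

Let x_1 = y, x_2 = y'. Then x_1' = x_2 and x_2' = -8x_1 - 4x_2.
A = [[0,1],[-8,-4]]; det(A-λI) = λ^2 + 4λ + 8.
Eigenvalues λ = -2 ± 2i.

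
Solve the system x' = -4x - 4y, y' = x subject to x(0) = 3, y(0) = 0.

x(t) = -6te^(-2t) + 3e^(-2t), y(t) = 3te^(-2t)

Coefficient matrix A = [[-4, -4], [1, 0]].
Characteristic polynomial det(A - λI) = λ^2 + 4λ + 4 = 0.
Single eigenvalue λ = -2 with algebraic multiplicity 2.
Eigenvector v = (-2,1); generalized eigenvector w with (A-λI)w=v is (3,-1).
General solution: e^(-2t)[K_1·v + K_2·(t·v + w)].
Applying x(0)=3, y(0)=0 gives K_1=3, K_2=3.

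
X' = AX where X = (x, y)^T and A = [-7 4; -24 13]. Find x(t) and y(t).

x(t) = c_1e^(5t) + c_2e^(t), y(t) = 3c_1e^(5t) + 2c_2e^(t)

Coefficient matrix A = [[-7, 4], [-24, 13]].
Characteristic polynomial det(A - λI) = λ^2 - 6λ + 5 = 0.
Eigenvalues λ = 5, 1.
For λ=5: (A-λI) row 1 is [-12, 4], so an eigenvector is (1, 3).
For λ=1: (A-λI) row 1 is [-8, 4], so an eigenvector is (1, 2).
General solution: c_1e^(5t)(1,3) + c_2e^(t)(1,2).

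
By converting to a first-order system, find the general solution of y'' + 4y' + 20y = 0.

y(t) = K_1e^(-2t)cos(4t) + K_2e^(-2t)sin(4t)

Let x_1 = y, x_2 = y'. Then x_1' = x_2 and x_2' = -20x_1 - 4x_2.
A = [[0,1],[-20,-4]]; det(A-λI) = λ^2 + 4λ + 20.
Eigenvalues λ = -2 ± 4i.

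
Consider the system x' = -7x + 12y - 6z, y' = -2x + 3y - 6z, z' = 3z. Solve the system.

Coefficient matrix A = [[-7, 12, -6], [-2, 3, -6], [0, 0, 3]].
det(A - λI) = 0 gives eigenvalues λ = -1, -3, 3.
For λ=-1: eigenvector (-2,-1,0).
For λ=-3: eigenvector (3,1,0).
For λ=3: eigenvector (-3,-2,1).
General solution: C_1e^(-t)(-2,-1,0) + C_2e^(-3t)(3,1,0) + C_3e^(3t)(-3,-2,1).

x(t) = -2C_1e^(-t) + 3C_2e^(-3t) - 3C_3e^(3t), y(t) = -C_1e^(-t) + C_2e^(-3t) - 2C_3e^(3t), z(t) = C_3e^(3t)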